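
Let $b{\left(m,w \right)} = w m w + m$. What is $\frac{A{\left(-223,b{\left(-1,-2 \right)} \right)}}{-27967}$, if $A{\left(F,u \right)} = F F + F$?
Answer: $- \frac{49506}{27967} \approx -1.7702$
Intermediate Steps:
$b{\left(m,w \right)} = m + m w^{2}$ ($b{\left(m,w \right)} = m w w + m = m w^{2} + m = m + m w^{2}$)
$A{\left(F,u \right)} = F + F^{2}$ ($A{\left(F,u \right)} = F^{2} + F = F + F^{2}$)
$\frac{A{\left(-223,b{\left(-1,-2 \right)} \right)}}{-27967} = \frac{\left(-223\right) \left(1 - 223\right)}{-27967} = \left(-223\right) \left(-222\right) \left(- \frac{1}{27967}\right) = 49506 \left(- \frac{1}{27967}\right) = - \frac{49506}{27967}$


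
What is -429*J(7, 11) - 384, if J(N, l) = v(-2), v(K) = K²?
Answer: -2100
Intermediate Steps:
J(N, l) = 4 (J(N, l) = (-2)² = 4)
-429*J(7, 11) - 384 = -429*4 - 384 = -1716 - 384 = -2100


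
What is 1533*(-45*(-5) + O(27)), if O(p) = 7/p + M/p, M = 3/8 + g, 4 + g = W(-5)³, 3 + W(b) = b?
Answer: 22755341/72 ≈ 3.1605e+5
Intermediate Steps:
W(b) = -3 + b
g = -516 (g = -4 + (-3 - 5)³ = -4 + (-8)³ = -4 - 512 = -516)
M = -4125/8 (M = 3/8 - 516 = -4125/8 ≈ -515.63)
O(p) = -4069/(8*p) (O(p) = 7/p - 4125/(8*p) = -4069/(8*p))
1533*(-45*(-5) + O(27)) = 1533*(-45*(-5) - 4069/8/27) = 1533*(225 - 4069/8*1/27) = 1533*(225 - 4069/216) = 1533*(44531/216) = 22755341/72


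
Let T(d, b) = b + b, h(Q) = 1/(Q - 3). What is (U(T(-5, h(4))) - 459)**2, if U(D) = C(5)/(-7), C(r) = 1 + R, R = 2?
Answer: 10342656/49 ≈ 2.1107e+5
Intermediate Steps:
C(r) = 3 (C(r) = 1 + 2 = 3)
h(Q) = 1/(-3 + Q)
T(d, b) = 2*b
U(D) = -3/7 (U(D) = 3/(-7) = 3*(-1/7) = -3/7)
(U(T(-5, h(4))) - 459)**2 = (-3/7 - 459)**2 = (-3216/7)**2 = 10342656/49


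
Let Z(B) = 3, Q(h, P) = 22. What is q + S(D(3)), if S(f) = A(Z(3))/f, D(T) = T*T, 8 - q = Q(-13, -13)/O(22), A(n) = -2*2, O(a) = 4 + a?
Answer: 785/117 ≈ 6.7094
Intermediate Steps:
A(n) = -4
q = 93/13 (q = 8 - 22/(4 + 22) = 8 - 22/26 = 8 - 1*11/13 = 8 - 11/13 = 93/13 ≈ 7.1538)
D(T) = T²
S(f) = -4/f
q + S(D(3)) = 93/13 - 4/(3²) = 93/13 - 4/9 = 785/117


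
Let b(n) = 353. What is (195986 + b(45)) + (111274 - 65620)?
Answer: 241993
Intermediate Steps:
(195986 + b(45)) + (111274 - 65620) = (195986 + 353) + (111274 - 65620) = 196339 + 45654 = 241993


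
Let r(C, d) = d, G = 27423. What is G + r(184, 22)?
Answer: 27445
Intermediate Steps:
G + r(184, 22) = 27423 + 22 = 27445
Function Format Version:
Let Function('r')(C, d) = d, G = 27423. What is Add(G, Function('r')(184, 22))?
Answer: 27445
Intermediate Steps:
Add(G, Function('r')(184, 22)) = Add(27423, 22) = 27445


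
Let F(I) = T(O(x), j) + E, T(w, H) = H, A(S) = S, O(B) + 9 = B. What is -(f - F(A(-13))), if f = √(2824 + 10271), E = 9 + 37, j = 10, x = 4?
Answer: 56 - 3*√1455 ≈ -58.433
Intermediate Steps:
O(B) = -9 + B
E = 46
F(I) = 56 (F(I) = 10 + 46 = 56)
f = 3*√1455 (f = √13095 = 3*√1455 ≈ 114.43)
-(f - F(A(-13))) = -(3*√1455 - 1*56) = -(3*√1455 - 56) = -(-56 + 3*√1455) = 56 - 3*√1455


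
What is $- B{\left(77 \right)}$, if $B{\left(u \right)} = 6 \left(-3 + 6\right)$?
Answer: $-18$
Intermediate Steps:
$B{\left(u \right)} = 18$ ($B{\left(u \right)} = 6 \cdot 3 = 18$)
$- B{\left(77 \right)} = \left(-1\right) 18 = -18$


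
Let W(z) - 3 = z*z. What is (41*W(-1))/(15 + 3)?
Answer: 82/9 ≈ 9.1111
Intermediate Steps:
W(z) = 3 + z**2 (W(z) = 3 + z*z = 3 + z**2)
(41*W(-1))/(15 + 3) = (41*(3 + (-1)**2))/(15 + 3) = (41*(3 + 1))/18 = (41*4)*(1/18) = 164*(1/18) = 82/9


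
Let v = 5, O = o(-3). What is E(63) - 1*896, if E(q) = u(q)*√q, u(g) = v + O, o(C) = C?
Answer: -896 + 6*√7 ≈ -880.13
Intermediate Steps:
O = -3
u(g) = 2 (u(g) = 5 - 3 = 2)
E(q) = 2*√q
E(63) - 1*896 = 2*√63 - 1*896 = 2*(3*√7) - 896 = 6*√7 - 896 = -896 + 6*√7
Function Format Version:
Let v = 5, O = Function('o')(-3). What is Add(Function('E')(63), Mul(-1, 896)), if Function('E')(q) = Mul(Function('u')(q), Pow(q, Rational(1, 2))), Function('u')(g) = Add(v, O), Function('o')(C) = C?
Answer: Add(-896, Mul(6, Pow(7, Rational(1, 2)))) ≈ -880.13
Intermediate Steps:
O = -3
Function('u')(g) = 2 (Function('u')(g) = Add(5, -3) = 2)
Function('E')(q) = Mul(2, Pow(q, Rational(1, 2)))
Add(Function('E')(63), Mul(-1, 896)) = Add(Mul(2, Pow(63, Rational(1, 2))), Mul(-1, 896)) = Add(Mul(2, Mul(3, Pow(7, Rational(1, 2)))), -896) = Add(Mul(6, Pow(7, Rational(1, 2))), -896) = Add(-896, Mul(6, Pow(7, Rational(1, 2))))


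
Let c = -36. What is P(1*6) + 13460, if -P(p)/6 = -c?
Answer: 13244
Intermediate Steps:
P(p) = -216 (P(p) = -(-6)*(-36) = -6*36 = -216)
P(1*6) + 13460 = -216 + 13460 = 13244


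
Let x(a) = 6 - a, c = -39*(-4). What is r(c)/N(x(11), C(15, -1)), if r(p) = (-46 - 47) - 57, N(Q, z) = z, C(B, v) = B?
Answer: -10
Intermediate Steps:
c = 156
r(p) = -150 (r(p) = -93 - 57 = -150)
r(c)/N(x(11), C(15, -1)) = -150/15 = -150*1/15 = -10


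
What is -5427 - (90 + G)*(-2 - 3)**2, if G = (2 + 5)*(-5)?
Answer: -6802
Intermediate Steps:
G = -35 (G = 7*(-5) = -35)
-5427 - (90 + G)*(-2 - 3)**2 = -5427 - (90 - 35)*(-2 - 3)**2 = -5427 - 55*(-5)**2 = -5427 - 55*25 = -5427 - 1*1375 = -5427 - 1375 = -6802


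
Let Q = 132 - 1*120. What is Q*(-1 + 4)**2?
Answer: 108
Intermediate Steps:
Q = 12 (Q = 132 - 120 = 12)
Q*(-1 + 4)**2 = 12*(-1 + 4)**2 = 12*3**2 = 12*9 = 108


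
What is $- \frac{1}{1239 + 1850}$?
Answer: $- \frac{1}{3089} \approx -0.00032373$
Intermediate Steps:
$- \frac{1}{1239 + 1850} = - \frac{1}{3089}$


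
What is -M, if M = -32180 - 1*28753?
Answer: 60933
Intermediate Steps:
M = -60933 (M = -32180 - 28753 = -60933)
-M = -1*(-60933) = 60933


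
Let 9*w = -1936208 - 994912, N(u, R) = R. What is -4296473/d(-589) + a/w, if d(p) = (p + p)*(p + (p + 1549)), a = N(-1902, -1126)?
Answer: 349941857857/35583633960 ≈ 9.8344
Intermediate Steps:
w = -325680 (w = (-1936208 - 994912)/9 = (⅑)*(-2931120) = -325680)
a = -1126
d(p) = 2*p*(1549 + 2*p) (d(p) = (2*p)*(p + (1549 + p)) = (2*p)*(1549 + 2*p) = 2*p*(1549 + 2*p))
-4296473/d(-589) + a/w = -4296473*(-1/(1178*(1549 + 2*(-589)))) - 1126/(-325680) = -4296473*(-1/(1178*(1549 - 1178))) - 1126*(-1/325680) = -4296473/(2*(-589)*371) + 563/162840 = -4296473/(-437038) + 563/162840 = -4296473*(-1/437038) + 563/162840 = 4296473/437038 + 563/162840 = 349941857857/35583633960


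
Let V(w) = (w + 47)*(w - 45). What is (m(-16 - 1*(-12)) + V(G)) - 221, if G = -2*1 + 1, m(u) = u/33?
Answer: -77125/33 ≈ -2337.1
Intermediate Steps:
m(u) = u/33 (m(u) = u*(1/33) = u/33)
G = -1 (G = -2 + 1 = -1)
V(w) = (-45 + w)*(47 + w) (V(w) = (47 + w)*(-45 + w) = (-45 + w)*(47 + w))
(m(-16 - 1*(-12)) + V(G)) - 221 = ((-16 - 1*(-12))/33 + (-2115 + (-1)² + 2*(-1))) - 221 = ((-16 + 12)/33 + (-2115 + 1 - 2)) - 221 = ((1/33)*(-4) - 2116) - 221 = (-4/33 - 2116) - 221 = -69832/33 - 221 = -77125/33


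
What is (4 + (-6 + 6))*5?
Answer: 20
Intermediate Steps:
(4 + (-6 + 6))*5 = (4 + 0)*5 = 4*5 = 20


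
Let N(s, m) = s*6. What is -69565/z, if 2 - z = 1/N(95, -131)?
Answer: -39652050/1139 ≈ -34813.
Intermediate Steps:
N(s, m) = 6*s
z = 1139/570 (z = 2 - 1/(6*95) = 2 - 1/570 = 1139/570 ≈ 1.9982)
-69565/z = -69565/1139/570 = -69565*570/1139 = -39652050/1139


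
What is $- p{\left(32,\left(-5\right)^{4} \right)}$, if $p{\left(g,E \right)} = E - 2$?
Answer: $-623$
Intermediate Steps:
$p{\left(g,E \right)} = -2 + E$
$- p{\left(32,\left(-5\right)^{4} \right)} = - (-2 + \left(-5\right)^{4}) = - (-2 + 625) = \left(-1\right) 623 = -623$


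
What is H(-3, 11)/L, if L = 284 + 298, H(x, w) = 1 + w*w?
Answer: 61/291 ≈ 0.20962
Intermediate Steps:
H(x, w) = 1 + w**2
L = 582
H(-3, 11)/L = (1 + 11**2)/582 = (1 + 121)*(1/582) = 122*(1/582) = 61/291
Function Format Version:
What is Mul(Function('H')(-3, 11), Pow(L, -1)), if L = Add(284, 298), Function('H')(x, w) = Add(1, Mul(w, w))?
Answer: Rational(61, 291) ≈ 0.20962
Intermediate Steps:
Function('H')(x, w) = Add(1, Pow(w, 2))
L = 582
Mul(Function('H')(-3, 11), Pow(L, -1)) = Mul(Add(1, Pow(11, 2)), Pow(582, -1)) = Mul(Add(1, 121), Rational(1, 582)) = Mul(122, Rational(1, 582)) = Rational(61, 291)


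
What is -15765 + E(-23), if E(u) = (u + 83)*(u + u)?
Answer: -18525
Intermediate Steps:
E(u) = 2*u*(83 + u) (E(u) = (83 + u)*(2*u) = 2*u*(83 + u))
-15765 + E(-23) = -15765 + 2*(-23)*(83 - 23) = -15765 + 2*(-23)*60 = -15765 - 2760 = -18525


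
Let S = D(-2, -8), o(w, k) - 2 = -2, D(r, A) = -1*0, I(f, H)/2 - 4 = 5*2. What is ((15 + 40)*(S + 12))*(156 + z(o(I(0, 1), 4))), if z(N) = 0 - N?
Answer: 102960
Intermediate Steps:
I(f, H) = 28 (I(f, H) = 8 + 2*(5*2) = 8 + 2*10 = 8 + 20 = 28)
D(r, A) = 0
o(w, k) = 0 (o(w, k) = 2 - 2 = 0)
S = 0
z(N) = -N
((15 + 40)*(S + 12))*(156 + z(o(I(0, 1), 4))) = ((15 + 40)*(0 + 12))*(156 - 1*0) = (55*12)*(156 + 0) = 660*156 = 102960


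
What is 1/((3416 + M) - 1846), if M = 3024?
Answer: 1/4594 ≈ 0.00021768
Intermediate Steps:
1/((3416 + M) - 1846) = 1/((3416 + 3024) - 1846) = 1/(6440 - 1846) = 1/4594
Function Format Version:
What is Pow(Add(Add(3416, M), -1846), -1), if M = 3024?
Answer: Rational(1, 4594) ≈ 0.00021768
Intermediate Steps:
Pow(Add(Add(3416, M), -1846), -1) = Pow(Add(Add(3416, 3024), -1846), -1) = Pow(Add(6440, -1846), -1) = Pow(4594, -1) = Rational(1, 4594)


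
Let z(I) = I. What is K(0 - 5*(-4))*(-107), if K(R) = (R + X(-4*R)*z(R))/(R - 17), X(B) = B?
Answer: 169060/3 ≈ 56353.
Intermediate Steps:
K(R) = (R - 4*R²)/(-17 + R) (K(R) = (R + (-4*R)*R)/(R - 17) = (R - 4*R²)/(-17 + R))
K(0 - 5*(-4))*(-107) = ((0 - 5*(-4))*(1 - 4*(0 - 5*(-4)))/(-17 + (0 - 5*(-4))))*(-107) = ((0 + 20)*(1 - 4*(0 + 20))/(-17 + (0 + 20)))*(-107) = (20*(1 - 4*20)/(-17 + 20))*(-107) = (20*(1 - 80)/3)*(-107) = (20*(⅓)*(-79))*(-107) = -1580/3*(-107) = 169060/3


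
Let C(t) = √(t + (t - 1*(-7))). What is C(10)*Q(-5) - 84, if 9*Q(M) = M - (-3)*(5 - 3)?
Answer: -84 + √3/3 ≈ -83.423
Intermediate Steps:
Q(M) = ⅔ + M/9 (Q(M) = (M - (-3)*(5 - 3))/9 = (M - (-3)*2)/9 = (M - 1*(-6))/9 = (M + 6)/9 = (6 + M)/9 = ⅔ + M/9)
C(t) = √(7 + 2*t) (C(t) = √(t + (t + 7)) = √(t + (7 + t)) = √(7 + 2*t))
C(10)*Q(-5) - 84 = √(7 + 2*10)*(⅔ + (⅑)*(-5)) - 84 = √(7 + 20)*(⅔ - 5/9) - 84 = √27*(⅑) - 84 = (3*√3)*(⅑) - 84 = √3/3 - 84 = -84 + √3/3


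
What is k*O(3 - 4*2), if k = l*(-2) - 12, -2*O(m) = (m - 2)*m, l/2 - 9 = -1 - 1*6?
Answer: 350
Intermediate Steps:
l = 4 (l = 18 + 2*(-1 - 1*6) = 18 + 2*(-1 - 6) = 18 + 2*(-7) = 18 - 14 = 4)
O(m) = -m*(-2 + m)/2 (O(m) = -(m - 2)*m/2 = -(-2 + m)*m/2 = -m*(-2 + m)/2)
k = -20 (k = 4*(-2) - 12 = -8 - 12 = -20)
k*O(3 - 4*2) = -10*(3 - 4*2)*(2 - (3 - 4*2)) = -10*(3 - 8)*(2 - (3 - 8)) = -10*(-5)*(2 - 1*(-5)) = -10*(-5)*(2 + 5) = -10*(-5)*7 = -20*(-35/2) = 350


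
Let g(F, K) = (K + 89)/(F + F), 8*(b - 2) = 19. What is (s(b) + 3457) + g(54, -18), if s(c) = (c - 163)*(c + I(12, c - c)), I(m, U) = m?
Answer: 1486379/1728 ≈ 860.17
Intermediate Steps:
b = 35/8 (b = 2 + (⅛)*19 = 2 + 19/8 = 35/8 ≈ 4.3750)
g(F, K) = (89 + K)/(2*F) (g(F, K) = (89 + K)/((2*F)) = (89 + K)*(1/(2*F)) = (89 + K)/(2*F))
s(c) = (-163 + c)*(12 + c) (s(c) = (c - 163)*(c + 12) = (-163 + c)*(12 + c))
(s(b) + 3457) + g(54, -18) = ((-1956 + (35/8)² - 151*35/8) + 3457) + (½)*(89 - 18)/54 = ((-1956 + 1225/64 - 5285/8) + 3457) + (½)*(1/54)*71 = (-166239/64 + 3457) + 71/108 = 55009/64 + 71/108 = 1486379/1728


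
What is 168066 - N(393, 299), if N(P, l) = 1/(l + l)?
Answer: 100503467/598 ≈ 1.6807e+5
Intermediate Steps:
N(P, l) = 1/(2*l)
168066 - N(393, 299) = 168066 - 1/(2*299) = 168066 - 1*1/598 = 168066 - 1/598 = 100503467/598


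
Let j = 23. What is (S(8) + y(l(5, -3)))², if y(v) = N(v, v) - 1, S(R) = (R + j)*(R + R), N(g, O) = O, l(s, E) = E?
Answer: 242064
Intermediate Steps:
S(R) = 2*R*(23 + R) (S(R) = (R + 23)*(R + R) = (23 + R)*(2*R) = 2*R*(23 + R))
y(v) = -1 + v (y(v) = v - 1 = -1 + v)
(S(8) + y(l(5, -3)))² = (2*8*(23 + 8) + (-1 - 3))² = (2*8*31 - 4)² = (496 - 4)² = 492² = 242064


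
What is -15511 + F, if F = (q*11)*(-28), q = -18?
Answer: -9967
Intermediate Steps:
F = 5544 (F = -18*11*(-28) = -198*(-28) = 5544)
-15511 + F = -15511 + 5544 = -9967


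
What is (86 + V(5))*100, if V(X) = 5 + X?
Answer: 9600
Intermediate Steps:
(86 + V(5))*100 = (86 + (5 + 5))*100 = (86 + 10)*100 = 96*100 = 9600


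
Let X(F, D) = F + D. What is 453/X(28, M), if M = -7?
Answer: 151/7 ≈ 21.571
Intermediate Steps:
X(F, D) = D + F
453/X(28, M) = 453/(-7 + 28) = 453/21 = 453*(1/21) = 151/7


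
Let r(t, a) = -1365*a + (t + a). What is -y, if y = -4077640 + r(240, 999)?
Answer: 5440036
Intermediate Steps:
r(t, a) = t - 1364*a (r(t, a) = -1365*a + (a + t) = t - 1364*a)
y = -5440036 (y = -4077640 + (240 - 1364*999) = -4077640 + (240 - 1362636) = -4077640 - 1362396 = -5440036)
-y = -1*(-5440036) = 5440036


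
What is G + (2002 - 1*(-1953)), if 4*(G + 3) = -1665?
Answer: 14143/4 ≈ 3535.8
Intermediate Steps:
G = -1677/4 (G = -3 + (¼)*(-1665) = -3 - 1665/4 = -1677/4 ≈ -419.25)
G + (2002 - 1*(-1953)) = -1677/4 + (2002 - 1*(-1953)) = -1677/4 + (2002 + 1953) = -1677/4 + 3955 = 14143/4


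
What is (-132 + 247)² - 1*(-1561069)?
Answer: 1574294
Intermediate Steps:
(-132 + 247)² - 1*(-1561069) = 115² + 1561069 = 13225 + 1561069 = 1574294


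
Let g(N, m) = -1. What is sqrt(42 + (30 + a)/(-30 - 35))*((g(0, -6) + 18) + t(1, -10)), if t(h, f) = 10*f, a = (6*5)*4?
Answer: -166*sqrt(1677)/13 ≈ -522.92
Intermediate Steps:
a = 120 (a = 30*4 = 120)
sqrt(42 + (30 + a)/(-30 - 35))*((g(0, -6) + 18) + t(1, -10)) = sqrt(42 + (30 + 120)/(-30 - 35))*((-1 + 18) + 10*(-10)) = sqrt(42 + 150/(-65))*(17 - 100) = sqrt(42 + 150*(-1/65))*(-83) = sqrt(42 - 30/13)*(-83) = sqrt(516/13)*(-83) = (2*sqrt(1677)/13)*(-83) = -166*sqrt(1677)/13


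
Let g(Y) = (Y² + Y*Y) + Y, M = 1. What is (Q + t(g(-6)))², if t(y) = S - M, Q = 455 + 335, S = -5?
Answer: 614656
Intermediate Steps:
g(Y) = Y + 2*Y² (g(Y) = (Y² + Y²) + Y = 2*Y² + Y = Y + 2*Y²)
Q = 790
t(y) = -6 (t(y) = -5 - 1*1 = -5 - 1 = -6)
(Q + t(g(-6)))² = (790 - 6)² = 784² = 614656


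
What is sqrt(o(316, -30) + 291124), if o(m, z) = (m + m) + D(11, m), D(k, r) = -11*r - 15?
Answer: sqrt(288265) ≈ 536.90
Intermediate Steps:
D(k, r) = -15 - 11*r
o(m, z) = -15 - 9*m (o(m, z) = (m + m) + (-15 - 11*m) = 2*m + (-15 - 11*m) = -15 - 9*m)
sqrt(o(316, -30) + 291124) = sqrt((-15 - 9*316) + 291124) = sqrt((-15 - 2844) + 291124) = sqrt(-2859 + 291124) = sqrt(288265)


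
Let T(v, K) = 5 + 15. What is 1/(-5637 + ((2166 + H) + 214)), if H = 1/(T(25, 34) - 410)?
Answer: -390/1270231 ≈ -0.00030703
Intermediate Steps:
T(v, K) = 20
H = -1/390 (H = 1/(20 - 410) = 1/(-390) = -1/390 ≈ -0.0025641)
1/(-5637 + ((2166 + H) + 214)) = 1/(-5637 + ((2166 - 1/390) + 214)) = 1/(-5637 + (844739/390 + 214)) = 1/(-5637 + 928199/390) = 1/(-1270231/390) = -390/1270231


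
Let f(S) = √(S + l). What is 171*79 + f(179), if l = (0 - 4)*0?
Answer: 13509 + √179 ≈ 13522.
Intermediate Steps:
l = 0 (l = -4*0 = 0)
f(S) = √S (f(S) = √(S + 0) = √S)
171*79 + f(179) = 171*79 + √179 = 13509 + √179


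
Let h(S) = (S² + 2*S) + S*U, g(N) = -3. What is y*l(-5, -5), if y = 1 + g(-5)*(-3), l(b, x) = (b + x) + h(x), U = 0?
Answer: 50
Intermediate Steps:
h(S) = S² + 2*S (h(S) = (S² + 2*S) + S*0 = (S² + 2*S) + 0 = S² + 2*S)
l(b, x) = b + x + x*(2 + x) (l(b, x) = (b + x) + x*(2 + x) = b + x + x*(2 + x))
y = 10 (y = 1 - 3*(-3) = 1 + 9 = 10)
y*l(-5, -5) = 10*(-5 - 5 - 5*(2 - 5)) = 10*(-5 - 5 - 5*(-3)) = 10*(-5 - 5 + 15) = 10*5 = 50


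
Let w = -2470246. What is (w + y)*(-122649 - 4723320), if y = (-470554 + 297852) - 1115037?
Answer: 18211078812465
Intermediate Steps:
y = -1287739 (y = -172702 - 1115037 = -1287739)
(w + y)*(-122649 - 4723320) = (-2470246 - 1287739)*(-122649 - 4723320) = -3757985*(-4845969) = 18211078812465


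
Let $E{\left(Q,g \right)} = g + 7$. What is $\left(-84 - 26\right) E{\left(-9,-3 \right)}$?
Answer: $-440$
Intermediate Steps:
$E{\left(Q,g \right)} = 7 + g$
$\left(-84 - 26\right) E{\left(-9,-3 \right)} = \left(-84 - 26\right) \left(7 - 3\right) = \left(-110\right) 4 = -440$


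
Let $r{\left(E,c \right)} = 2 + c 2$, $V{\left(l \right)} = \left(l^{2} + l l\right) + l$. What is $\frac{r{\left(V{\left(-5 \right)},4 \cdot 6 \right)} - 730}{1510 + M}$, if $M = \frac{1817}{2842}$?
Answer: $- \frac{1932560}{4293237} \approx -0.45014$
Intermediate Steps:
$M = \frac{1817}{2842}$ ($M = 1817 \cdot \frac{1}{2842} = \frac{1817}{2842} \approx 0.63934$)
$V{\left(l \right)} = l + 2 l^{2}$ ($V{\left(l \right)} = \left(l^{2} + l^{2}\right) + l = 2 l^{2} + l = l + 2 l^{2}$)
$r{\left(E,c \right)} = 2 + 2 c$
$\frac{r{\left(V{\left(-5 \right)},4 \cdot 6 \right)} - 730}{1510 + M} = \frac{\left(2 + 2 \cdot 4 \cdot 6\right) - 730}{1510 + \frac{1817}{2842}} = \frac{\left(2 + 2 \cdot 24\right) - 730}{\frac{4293237}{2842}} = \left(\left(2 + 48\right) - 730\right) \frac{2842}{4293237} = \left(50 - 730\right) \frac{2842}{4293237} = \left(-680\right) \frac{2842}{4293237} = - \frac{1932560}{4293237}$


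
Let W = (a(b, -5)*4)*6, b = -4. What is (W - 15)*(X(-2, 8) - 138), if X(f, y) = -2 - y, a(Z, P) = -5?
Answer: 19980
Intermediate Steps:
W = -120 (W = -5*4*6 = -20*6 = -120)
(W - 15)*(X(-2, 8) - 138) = (-120 - 15)*((-2 - 1*8) - 138) = -135*((-2 - 8) - 138) = -135*(-10 - 138) = -135*(-148) = 19980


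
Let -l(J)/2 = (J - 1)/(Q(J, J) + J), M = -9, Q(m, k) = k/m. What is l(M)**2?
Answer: 25/4 ≈ 6.2500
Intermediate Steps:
l(J) = -2*(-1 + J)/(1 + J) (l(J) = -2*(J - 1)/(J/J + J) = -2*(-1 + J)/(1 + J))
l(M)**2 = (2*(1 - 1*(-9))/(1 - 9))**2 = (2*(1 + 9)/(-8))**2 = (2*(-1/8)*10)**2 = (-5/2)**2 = 25/4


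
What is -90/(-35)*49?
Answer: 126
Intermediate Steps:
-90/(-35)*49 = -90*(-1/35)*49 = (18/7)*49 = 126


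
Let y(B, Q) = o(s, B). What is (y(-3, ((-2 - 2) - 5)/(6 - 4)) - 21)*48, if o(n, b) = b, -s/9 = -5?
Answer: -1152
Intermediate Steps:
s = 45 (s = -9*(-5) = 45)
y(B, Q) = B
(y(-3, ((-2 - 2) - 5)/(6 - 4)) - 21)*48 = (-3 - 21)*48 = -24*48 = -1152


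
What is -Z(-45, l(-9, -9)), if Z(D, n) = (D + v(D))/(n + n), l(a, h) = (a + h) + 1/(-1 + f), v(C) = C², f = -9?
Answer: 9900/181 ≈ 54.696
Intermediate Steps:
l(a, h) = -⅒ + a + h (l(a, h) = (a + h) + 1/(-1 - 9) = (a + h) + 1/(-10) = (a + h) - ⅒ = -⅒ + a + h)
Z(D, n) = (D + D²)/(2*n) (Z(D, n) = (D + D²)/(n + n) = (D + D²)/((2*n)) = (D + D²)*(1/(2*n)) = (D + D²)/(2*n))
-Z(-45, l(-9, -9)) = -(-45)*(1 - 45)/(2*(-⅒ - 9 - 9)) = -(-45)*(-44)/(2*(-181/10)) = -(-45)*(-10)*(-44)/(2*181) = -1*(-9900/181) = 9900/181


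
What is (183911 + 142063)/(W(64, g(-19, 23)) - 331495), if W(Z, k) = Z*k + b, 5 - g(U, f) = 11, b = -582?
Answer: -325974/332461 ≈ -0.98049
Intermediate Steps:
g(U, f) = -6 (g(U, f) = 5 - 1*11 = 5 - 11 = -6)
W(Z, k) = -582 + Z*k (W(Z, k) = Z*k - 582 = -582 + Z*k)
(183911 + 142063)/(W(64, g(-19, 23)) - 331495) = (183911 + 142063)/((-582 + 64*(-6)) - 331495) = 325974/((-582 - 384) - 331495) = 325974/(-966 - 331495) = 325974/(-332461) = 325974*(-1/332461) = -325974/332461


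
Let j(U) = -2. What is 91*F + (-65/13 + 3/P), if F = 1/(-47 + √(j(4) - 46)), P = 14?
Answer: -211097/31598 - 364*I*√3/2257 ≈ -6.6807 - 0.27934*I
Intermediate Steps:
F = 1/(-47 + 4*I*√3) (F = 1/(-47 + √(-2 - 46)) = 1/(-47 + √(-48)) = 1/(-47 + 4*I*√3) ≈ -0.020824 - 0.0030697*I)
91*F + (-65/13 + 3/P) = 91*(-47/2257 - 4*I*√3/2257) + (-65/13 + 3/14) = (-4277/2257 - 364*I*√3/2257) + (-65*1/13 + 3*(1/14)) = (-4277/2257 - 364*I*√3/2257) + (-5 + 3/14) = (-4277/2257 - 364*I*√3/2257) - 67/14 = -211097/31598 - 364*I*√3/2257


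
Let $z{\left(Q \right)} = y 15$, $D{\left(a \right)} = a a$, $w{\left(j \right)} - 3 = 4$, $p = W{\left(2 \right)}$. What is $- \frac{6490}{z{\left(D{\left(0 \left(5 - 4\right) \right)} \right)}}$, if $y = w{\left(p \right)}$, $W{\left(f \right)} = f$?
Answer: $- \frac{1298}{21} \approx -61.81$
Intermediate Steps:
$p = 2$
$w{\left(j \right)} = 7$ ($w{\left(j \right)} = 3 + 4 = 7$)
$y = 7$
$D{\left(a \right)} = a^{2}$
$z{\left(Q \right)} = 105$ ($z{\left(Q \right)} = 7 \cdot 15 = 105$)
$- \frac{6490}{z{\left(D{\left(0 \left(5 - 4\right) \right)} \right)}} = - \frac{6490}{105} = \left(-6490\right) \frac{1}{105} = - \frac{1298}{21}$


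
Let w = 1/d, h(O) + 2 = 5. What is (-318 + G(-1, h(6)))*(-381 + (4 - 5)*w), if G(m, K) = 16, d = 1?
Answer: 115364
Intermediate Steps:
h(O) = 3 (h(O) = -2 + 5 = 3)
w = 1 (w = 1/1 = 1)
(-318 + G(-1, h(6)))*(-381 + (4 - 5)*w) = (-318 + 16)*(-381 + (4 - 5)*1) = -302*(-381 - 1*1) = -302*(-381 - 1) = -302*(-382) = 115364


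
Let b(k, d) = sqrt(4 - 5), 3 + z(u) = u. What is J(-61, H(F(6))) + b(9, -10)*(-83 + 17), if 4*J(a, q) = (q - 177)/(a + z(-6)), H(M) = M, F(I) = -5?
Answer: 13/20 - 66*I ≈ 0.65 - 66.0*I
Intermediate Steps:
z(u) = -3 + u
b(k, d) = I (b(k, d) = sqrt(-1) = I)
J(a, q) = (-177 + q)/(4*(-9 + a)) (J(a, q) = ((q - 177)/(a + (-3 - 6)))/4 = ((-177 + q)/(a - 9))/4 = ((-177 + q)/(-9 + a))/4 = (-177 + q)/(4*(-9 + a)))
J(-61, H(F(6))) + b(9, -10)*(-83 + 17) = (-177 - 5)/(4*(-9 - 61)) + I*(-83 + 17) = (1/4)*(-182)/(-70) + I*(-66) = (1/4)*(-1/70)*(-182) - 66*I = 13/20 - 66*I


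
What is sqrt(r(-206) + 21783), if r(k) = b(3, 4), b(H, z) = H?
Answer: sqrt(21786) ≈ 147.60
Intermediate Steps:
r(k) = 3
sqrt(r(-206) + 21783) = sqrt(3 + 21783) = sqrt(21786)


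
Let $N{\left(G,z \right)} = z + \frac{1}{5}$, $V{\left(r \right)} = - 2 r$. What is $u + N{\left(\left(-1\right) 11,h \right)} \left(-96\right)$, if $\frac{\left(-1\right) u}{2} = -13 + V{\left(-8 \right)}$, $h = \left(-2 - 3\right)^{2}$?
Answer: $- \frac{12126}{5} \approx -2425.2$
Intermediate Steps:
$h = 25$ ($h = \left(-5\right)^{2} = 25$)
$N{\left(G,z \right)} = \frac{1}{5} + z$ ($N{\left(G,z \right)} = z + \frac{1}{5} = \frac{1}{5} + z$)
$u = -6$ ($u = - 2 \left(-13 - -16\right) = - 2 \left(-13 + 16\right) = \left(-2\right) 3 = -6$)
$u + N{\left(\left(-1\right) 11,h \right)} \left(-96\right) = -6 + \left(\frac{1}{5} + 25\right) \left(-96\right) = -6 + \frac{126}{5} \left(-96\right) = -6 - \frac{12096}{5} = - \frac{12126}{5}$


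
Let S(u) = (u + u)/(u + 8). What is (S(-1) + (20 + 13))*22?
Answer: 5038/7 ≈ 719.71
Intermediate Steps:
S(u) = 2*u/(8 + u) (S(u) = (2*u)/(8 + u) = 2*u/(8 + u))
(S(-1) + (20 + 13))*22 = (2*(-1)/(8 - 1) + (20 + 13))*22 = (2*(-1)/7 + 33)*22 = (2*(-1)*(⅐) + 33)*22 = (-2/7 + 33)*22 = (229/7)*22 = 5038/7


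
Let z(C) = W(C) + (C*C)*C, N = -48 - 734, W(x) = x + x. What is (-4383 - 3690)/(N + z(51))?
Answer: -8073/131971 ≈ -0.061173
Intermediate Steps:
W(x) = 2*x
N = -782
z(C) = C³ + 2*C (z(C) = 2*C + (C*C)*C = 2*C + C²*C = 2*C + C³ = C³ + 2*C)
(-4383 - 3690)/(N + z(51)) = (-4383 - 3690)/(-782 + 51*(2 + 51²)) = -8073/(-782 + 51*(2 + 2601)) = -8073/(-782 + 51*2603) = -8073/(-782 + 132753) = -8073/131971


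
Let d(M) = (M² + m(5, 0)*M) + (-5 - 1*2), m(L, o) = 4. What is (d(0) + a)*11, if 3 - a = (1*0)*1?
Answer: -44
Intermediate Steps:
d(M) = -7 + M² + 4*M (d(M) = (M² + 4*M) + (-5 - 1*2) = (M² + 4*M) + (-5 - 2) = (M² + 4*M) - 7 = -7 + M² + 4*M)
a = 3 (a = 3 - 1*0 = 3 + 0 = 3)
(d(0) + a)*11 = ((-7 + 0² + 4*0) + 3)*11 = ((-7 + 0 + 0) + 3)*11 = (-7 + 3)*11 = -4*11 = -44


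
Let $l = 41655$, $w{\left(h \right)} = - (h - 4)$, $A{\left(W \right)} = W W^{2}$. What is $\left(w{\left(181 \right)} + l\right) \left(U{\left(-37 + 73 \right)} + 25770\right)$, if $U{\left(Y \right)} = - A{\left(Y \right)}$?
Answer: $-866309508$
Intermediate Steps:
$A{\left(W \right)} = W^{3}$
$w{\left(h \right)} = 4 - h$ ($w{\left(h \right)} = - (-4 + h) = 4 - h$)
$U{\left(Y \right)} = - Y^{3}$
$\left(w{\left(181 \right)} + l\right) \left(U{\left(-37 + 73 \right)} + 25770\right) = \left(\left(4 - 181\right) + 41655\right) \left(- \left(-37 + 73\right)^{3} + 25770\right) = \left(\left(4 - 181\right) + 41655\right) \left(- 36^{3} + 25770\right) = \left(-177 + 41655\right) \left(\left(-1\right) 46656 + 25770\right) = 41478 \left(-46656 + 25770\right) = 41478 \left(-20886\right) = -866309508$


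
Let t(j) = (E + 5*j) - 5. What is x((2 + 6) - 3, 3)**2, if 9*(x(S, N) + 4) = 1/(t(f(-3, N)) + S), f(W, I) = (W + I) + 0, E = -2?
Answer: 5329/324 ≈ 16.448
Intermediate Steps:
f(W, I) = I + W (f(W, I) = (I + W) + 0 = I + W)
t(j) = -7 + 5*j (t(j) = (-2 + 5*j) - 5 = -7 + 5*j)
x(S, N) = -4 + 1/(9*(-22 + S + 5*N)) (x(S, N) = -4 + 1/(9*((-7 + 5*(N - 3)) + S)) = -4 + 1/(9*((-7 + 5*(-3 + N)) + S)) = -4 + 1/(9*((-7 + (-15 + 5*N)) + S)) = -4 + 1/(9*((-22 + 5*N) + S)) = -4 + 1/(9*(-22 + S + 5*N)))
x((2 + 6) - 3, 3)**2 = ((793 - 180*3 - 36*((2 + 6) - 3))/(9*(-22 + ((2 + 6) - 3) + 5*3)))**2 = ((793 - 540 - 36*(8 - 3))/(9*(-22 + (8 - 3) + 15)))**2 = ((793 - 540 - 36*5)/(9*(-22 + 5 + 15)))**2 = ((1/9)*(793 - 540 - 180)/(-2))**2 = ((1/9)*(-1/2)*73)**2 = (-73/18)**2 = 5329/324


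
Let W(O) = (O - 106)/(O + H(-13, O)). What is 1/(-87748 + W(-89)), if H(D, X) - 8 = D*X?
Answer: -1076/94417043 ≈ -1.1396e-5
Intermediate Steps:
H(D, X) = 8 + D*X
W(O) = (-106 + O)/(8 - 12*O) (W(O) = (O - 106)/(O + (8 - 13*O)) = (-106 + O)/(8 - 12*O))
1/(-87748 + W(-89)) = 1/(-87748 + (106 - 1*(-89))/(4*(-2 + 3*(-89)))) = 1/(-87748 + (106 + 89)/(4*(-2 - 267))) = 1/(-87748 + (1/4)*195/(-269)) = 1/(-87748 + (1/4)*(-1/269)*195) = 1/(-87748 - 195/1076) = 1/(-94417043/1076) = -1076/94417043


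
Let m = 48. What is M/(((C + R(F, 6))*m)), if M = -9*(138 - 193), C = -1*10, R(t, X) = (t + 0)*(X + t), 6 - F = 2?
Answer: 11/32 ≈ 0.34375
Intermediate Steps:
F = 4 (F = 6 - 1*2 = 6 - 2 = 4)
R(t, X) = t*(X + t)
C = -10
M = 495 (M = -9*(-55) = 495)
M/(((C + R(F, 6))*m)) = 495/(((-10 + 4*(6 + 4))*48)) = 495/(((-10 + 4*10)*48)) = 495/(((-10 + 40)*48)) = 495/((30*48)) = 495/1440 = 495*(1/1440) = 11/32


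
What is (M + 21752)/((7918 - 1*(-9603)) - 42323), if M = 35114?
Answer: -28433/12401 ≈ -2.2928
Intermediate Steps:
(M + 21752)/((7918 - 1*(-9603)) - 42323) = (35114 + 21752)/((7918 - 1*(-9603)) - 42323) = 56866/((7918 + 9603) - 42323) = 56866/(17521 - 42323) = 56866/(-24802) = 56866*(-1/24802) = -28433/12401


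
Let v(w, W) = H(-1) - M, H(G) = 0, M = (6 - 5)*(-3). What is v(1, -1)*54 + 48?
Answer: 210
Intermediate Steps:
M = -3 (M = 1*(-3) = -3)
v(w, W) = 3 (v(w, W) = 0 - 1*(-3) = 0 + 3 = 3)
v(1, -1)*54 + 48 = 3*54 + 48 = 162 + 48 = 210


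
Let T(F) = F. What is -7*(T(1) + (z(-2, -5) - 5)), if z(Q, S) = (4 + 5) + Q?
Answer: -21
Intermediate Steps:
z(Q, S) = 9 + Q
-7*(T(1) + (z(-2, -5) - 5)) = -7*(1 + ((9 - 2) - 5)) = -7*(1 + (7 - 5)) = -7*(1 + 2) = -7*3 = -21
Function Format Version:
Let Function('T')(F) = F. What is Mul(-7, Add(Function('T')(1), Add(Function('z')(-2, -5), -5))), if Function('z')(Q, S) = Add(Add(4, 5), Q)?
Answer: -21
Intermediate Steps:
Function('z')(Q, S) = Add(9, Q)
Mul(-7, Add(Function('T')(1), Add(Function('z')(-2, -5), -5))) = Mul(-7, Add(1, Add(Add(9, -2), -5))) = Mul(-7, Add(1, Add(7, -5))) = Mul(-7, Add(1, 2)) = Mul(-7, 3) = -21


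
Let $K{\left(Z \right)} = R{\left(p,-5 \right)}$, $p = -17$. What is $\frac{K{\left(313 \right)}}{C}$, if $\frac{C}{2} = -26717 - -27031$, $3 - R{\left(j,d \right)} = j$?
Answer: $\frac{5}{157} \approx 0.031847$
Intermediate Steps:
$R{\left(j,d \right)} = 3 - j$
$K{\left(Z \right)} = 20$ ($K{\left(Z \right)} = 3 - -17 = 3 + 17 = 20$)
$C = 628$ ($C = 2 \left(-26717 - -27031\right) = 2 \left(-26717 + 27031\right) = 2 \cdot 314 = 628$)
$\frac{K{\left(313 \right)}}{C} = \frac{20}{628} = 20 \cdot \frac{1}{628} = \frac{5}{157}$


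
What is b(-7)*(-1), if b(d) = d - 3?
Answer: 10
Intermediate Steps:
b(d) = -3 + d
b(-7)*(-1) = (-3 - 7)*(-1) = -10*(-1) = 10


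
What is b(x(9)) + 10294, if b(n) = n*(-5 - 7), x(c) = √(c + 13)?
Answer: 10294 - 12*√22 ≈ 10238.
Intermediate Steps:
x(c) = √(13 + c)
b(n) = -12*n (b(n) = n*(-12) = -12*n)
b(x(9)) + 10294 = -12*√(13 + 9) + 10294 = -12*√22 + 10294 = 10294 - 12*√22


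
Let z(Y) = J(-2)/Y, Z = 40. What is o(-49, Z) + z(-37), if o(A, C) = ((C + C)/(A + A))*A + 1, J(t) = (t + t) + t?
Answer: 1523/37 ≈ 41.162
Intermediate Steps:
J(t) = 3*t (J(t) = 2*t + t = 3*t)
o(A, C) = 1 + C (o(A, C) = ((2*C)/((2*A)))*A + 1 = ((2*C)*(1/(2*A)))*A + 1 = (C/A)*A + 1 = C + 1 = 1 + C)
z(Y) = -6/Y (z(Y) = (3*(-2))/Y = -6/Y)
o(-49, Z) + z(-37) = (1 + 40) - 6/(-37) = 41 - 6*(-1/37) = 41 + 6/37 = 1523/37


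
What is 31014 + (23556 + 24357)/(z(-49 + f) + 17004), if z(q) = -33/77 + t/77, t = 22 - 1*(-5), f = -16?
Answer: 13536793843/436434 ≈ 31017.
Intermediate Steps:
t = 27 (t = 22 + 5 = 27)
z(q) = -6/77 (z(q) = -33/77 + 27/77 = -33*1/77 + 27*(1/77) = -3/7 + 27/77 = -6/77)
31014 + (23556 + 24357)/(z(-49 + f) + 17004) = 31014 + (23556 + 24357)/(-6/77 + 17004) = 31014 + 47913/(1309302/77) = 31014 + 47913*(77/1309302) = 31014 + 1229767/436434 = 13536793843/436434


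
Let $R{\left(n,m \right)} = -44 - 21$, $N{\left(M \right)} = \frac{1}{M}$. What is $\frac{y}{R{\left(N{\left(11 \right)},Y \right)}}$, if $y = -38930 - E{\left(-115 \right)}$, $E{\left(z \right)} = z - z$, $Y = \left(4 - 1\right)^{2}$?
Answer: $\frac{7786}{13} \approx 598.92$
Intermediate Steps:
$Y = 9$ ($Y = 3^{2} = 9$)
$E{\left(z \right)} = 0$
$R{\left(n,m \right)} = -65$
$y = -38930$ ($y = -38930 - 0 = -38930 + 0 = -38930$)
$\frac{y}{R{\left(N{\left(11 \right)},Y \right)}} = - \frac{38930}{-65} = \left(-38930\right) \left(- \frac{1}{65}\right) = \frac{7786}{13}$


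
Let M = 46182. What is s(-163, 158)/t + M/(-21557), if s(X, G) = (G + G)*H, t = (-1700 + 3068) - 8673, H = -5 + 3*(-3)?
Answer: -241991342/157473885 ≈ -1.5367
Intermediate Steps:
H = -14 (H = -5 - 9 = -14)
t = -7305 (t = 1368 - 8673 = -7305)
s(X, G) = -28*G (s(X, G) = (G + G)*(-14) = (2*G)*(-14) = -28*G)
s(-163, 158)/t + M/(-21557) = -28*158/(-7305) + 46182/(-21557) = -4424*(-1/7305) + 46182*(-1/21557) = 4424/7305 - 46182/21557 = -241991342/157473885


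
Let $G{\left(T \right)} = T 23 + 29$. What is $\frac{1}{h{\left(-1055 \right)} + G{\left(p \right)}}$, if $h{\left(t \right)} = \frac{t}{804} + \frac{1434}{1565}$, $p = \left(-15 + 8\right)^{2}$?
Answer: $\frac{1258260}{1454050421} \approx 0.00086535$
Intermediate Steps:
$p = 49$ ($p = \left(-7\right)^{2} = 49$)
$h{\left(t \right)} = \frac{1434}{1565} + \frac{t}{804}$ ($h{\left(t \right)} = t \frac{1}{804} + 1434 \cdot \frac{1}{1565} = \frac{t}{804} + \frac{1434}{1565} = \frac{1434}{1565} + \frac{t}{804}$)
$G{\left(T \right)} = 29 + 23 T$ ($G{\left(T \right)} = 23 T + 29 = 29 + 23 T$)
$\frac{1}{h{\left(-1055 \right)} + G{\left(p \right)}} = \frac{1}{\left(\frac{1434}{1565} + \frac{1}{804} \left(-1055\right)\right) + \left(29 + 23 \cdot 49\right)} = \frac{1}{\left(\frac{1434}{1565} - \frac{1055}{804}\right) + \left(29 + 1127\right)} = \frac{1}{- \frac{498139}{1258260} + 1156} = \frac{1}{\frac{1454050421}{1258260}} = \frac{1258260}{1454050421}$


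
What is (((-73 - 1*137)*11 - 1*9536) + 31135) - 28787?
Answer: -9498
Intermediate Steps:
(((-73 - 1*137)*11 - 1*9536) + 31135) - 28787 = (((-73 - 137)*11 - 9536) + 31135) - 28787 = ((-210*11 - 9536) + 31135) - 28787 = ((-2310 - 9536) + 31135) - 28787 = (-11846 + 31135) - 28787 = 19289 - 28787 = -9498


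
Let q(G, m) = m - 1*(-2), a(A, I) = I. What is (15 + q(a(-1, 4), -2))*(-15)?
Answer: -225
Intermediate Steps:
q(G, m) = 2 + m (q(G, m) = m + 2 = 2 + m)
(15 + q(a(-1, 4), -2))*(-15) = (15 + (2 - 2))*(-15) = (15 + 0)*(-15) = 15*(-15) = -225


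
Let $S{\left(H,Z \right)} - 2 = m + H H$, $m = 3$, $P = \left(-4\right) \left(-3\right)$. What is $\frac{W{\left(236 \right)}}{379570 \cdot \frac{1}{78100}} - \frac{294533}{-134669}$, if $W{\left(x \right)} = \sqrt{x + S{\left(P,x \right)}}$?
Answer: $\frac{294533}{134669} + \frac{7810 \sqrt{385}}{37957} \approx 6.2244$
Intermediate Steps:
$P = 12$
$S{\left(H,Z \right)} = 5 + H^{2}$ ($S{\left(H,Z \right)} = 2 + \left(3 + H H\right) = 2 + \left(3 + H^{2}\right) = 5 + H^{2}$)
$W{\left(x \right)} = \sqrt{149 + x}$ ($W{\left(x \right)} = \sqrt{x + \left(5 + 12^{2}\right)} = \sqrt{x + \left(5 + 144\right)} = \sqrt{x + 149} = \sqrt{149 + x}$)
$\frac{W{\left(236 \right)}}{379570 \cdot \frac{1}{78100}} - \frac{294533}{-134669} = \frac{\sqrt{149 + 236}}{379570 \cdot \frac{1}{78100}} - \frac{294533}{-134669} = \frac{\sqrt{385}}{379570 \cdot \frac{1}{78100}} - - \frac{294533}{134669} = \frac{\sqrt{385}}{\frac{37957}{7810}} + \frac{294533}{134669} = \sqrt{385} \cdot \frac{7810}{37957} + \frac{294533}{134669} = \frac{7810 \sqrt{385}}{37957} + \frac{294533}{134669} = \frac{294533}{134669} + \frac{7810 \sqrt{385}}{37957}$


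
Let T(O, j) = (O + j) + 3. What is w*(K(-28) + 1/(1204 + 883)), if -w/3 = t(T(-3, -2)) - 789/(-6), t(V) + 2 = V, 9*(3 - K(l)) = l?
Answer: -4878745/2087 ≈ -2337.7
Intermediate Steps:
T(O, j) = 3 + O + j
K(l) = 3 - l/9
t(V) = -2 + V
w = -765/2 (w = -3*((-2 + (3 - 3 - 2)) - 789/(-6)) = -3*((-2 - 2) - 789*(-1)/6) = -3*(-4 - 1*(-263/2)) = -3*(-4 + 263/2) = -3*255/2 = -765/2 ≈ -382.50)
w*(K(-28) + 1/(1204 + 883)) = -765*((3 - ⅑*(-28)) + 1/(1204 + 883))/2 = -765*((3 + 28/9) + 1/2087)/2 = -765*(55/9 + 1/2087)/2 = -765/2*114794/18783 = -4878745/2087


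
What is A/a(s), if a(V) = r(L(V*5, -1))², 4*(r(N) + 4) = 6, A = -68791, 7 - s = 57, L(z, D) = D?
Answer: -275164/25 ≈ -11007.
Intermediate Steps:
s = -50 (s = 7 - 1*57 = 7 - 57 = -50)
r(N) = -5/2 (r(N) = -4 + (¼)*6 = -4 + 3/2 = -5/2)
a(V) = 25/4 (a(V) = (-5/2)² = 25/4)
A/a(s) = -68791/25/4 = -68791*4/25 = -275164/25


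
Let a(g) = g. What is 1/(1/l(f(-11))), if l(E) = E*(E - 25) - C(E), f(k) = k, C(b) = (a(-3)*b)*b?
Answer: 759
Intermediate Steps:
C(b) = -3*b² (C(b) = (-3*b)*b = -3*b²)
l(E) = 3*E² + E*(-25 + E) (l(E) = E*(E - 25) - (-3)*E² = E*(-25 + E) + 3*E² = 3*E² + E*(-25 + E))
1/(1/l(f(-11))) = 1/(1/(-11*(-25 + 4*(-11)))) = 1/(1/(-11*(-25 - 44))) = 1/(1/(-11*(-69))) = 1/(1/759) = 759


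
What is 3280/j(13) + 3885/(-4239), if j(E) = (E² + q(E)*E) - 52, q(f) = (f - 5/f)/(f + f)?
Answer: 58174435/2265039 ≈ 25.684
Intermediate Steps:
q(f) = (f - 5/f)/(2*f) (q(f) = (f - 5/f)/((2*f)) = (f - 5/f)*(1/(2*f)) = (f - 5/f)/(2*f))
j(E) = -52 + E² + (-5 + E²)/(2*E) (j(E) = (E² + ((-5 + E²)/(2*E²))*E) - 52 = (E² + (-5 + E²)/(2*E)) - 52 = -52 + E² + (-5 + E²)/(2*E))
3280/j(13) + 3885/(-4239) = 3280/(-52 + 13² + (½)*13 - 5/2/13) + 3885/(-4239) = 3280/(-52 + 169 + 13/2 - 5/2*1/13) + 3885*(-1/4239) = 3280/(-52 + 169 + 13/2 - 5/26) - 1295/1413 = 3280/(1603/13) - 1295/1413 = 3280*(13/1603) - 1295/1413 = 42640/1603 - 1295/1413 = 58174435/2265039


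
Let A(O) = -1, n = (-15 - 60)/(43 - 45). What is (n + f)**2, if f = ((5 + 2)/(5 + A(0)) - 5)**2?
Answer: 591361/256 ≈ 2310.0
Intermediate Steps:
n = 75/2 (n = -75/(-2) = -75*(-1/2) = 75/2 ≈ 37.500)
f = 169/16 (f = ((5 + 2)/(5 - 1) - 5)**2 = (7/4 - 5)**2 = (-13/4)**2 = 169/16 ≈ 10.563)
(n + f)**2 = (75/2 + 169/16)**2 = (769/16)**2 = 591361/256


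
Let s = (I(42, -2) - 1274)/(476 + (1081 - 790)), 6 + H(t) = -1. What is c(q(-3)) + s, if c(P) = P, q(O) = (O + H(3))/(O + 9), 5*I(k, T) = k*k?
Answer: -32993/11505 ≈ -2.8677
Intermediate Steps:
H(t) = -7 (H(t) = -6 - 1 = -7)
I(k, T) = k**2/5 (I(k, T) = (k*k)/5 = k**2/5)
q(O) = (-7 + O)/(9 + O) (q(O) = (O - 7)/(O + 9) = (-7 + O)/(9 + O))
s = -4606/3835 (s = ((1/5)*42**2 - 1274)/(476 + (1081 - 790)) = ((1/5)*1764 - 1274)/(476 + 291) = (1764/5 - 1274)/767 = -4606/5*1/767 = -4606/3835 ≈ -1.2010)
c(q(-3)) + s = (-7 - 3)/(9 - 3) - 4606/3835 = -10/6 - 4606/3835 = (1/6)*(-10) - 4606/3835 = -5/3 - 4606/3835 = -32993/11505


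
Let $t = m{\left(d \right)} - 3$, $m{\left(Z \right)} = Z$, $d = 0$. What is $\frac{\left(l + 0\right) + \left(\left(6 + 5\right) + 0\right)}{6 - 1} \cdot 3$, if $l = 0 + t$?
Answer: $\frac{24}{5} \approx 4.8$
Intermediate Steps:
$t = -3$ ($t = 0 - 3 = -3$)
$l = -3$ ($l = 0 - 3 = -3$)
$\frac{\left(l + 0\right) + \left(\left(6 + 5\right) + 0\right)}{6 - 1} \cdot 3 = \frac{\left(-3 + 0\right) + \left(\left(6 + 5\right) + 0\right)}{6 - 1} \cdot 3 = \frac{-3 + \left(11 + 0\right)}{5} \cdot 3 = \frac{-3 + 11}{5} \cdot 3 = \frac{1}{5} \cdot 8 \cdot 3 = \frac{8}{5} \cdot 3 = \frac{24}{5}$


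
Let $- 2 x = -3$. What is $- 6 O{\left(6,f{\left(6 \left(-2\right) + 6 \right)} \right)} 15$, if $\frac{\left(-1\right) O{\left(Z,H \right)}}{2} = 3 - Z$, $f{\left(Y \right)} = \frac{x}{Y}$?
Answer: $-540$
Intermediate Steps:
$x = \frac{3}{2}$ ($x = \left(- \frac{1}{2}\right) \left(-3\right) = \frac{3}{2} \approx 1.5$)
$f{\left(Y \right)} = \frac{3}{2 Y}$
$O{\left(Z,H \right)} = -6 + 2 Z$ ($O{\left(Z,H \right)} = - 2 \left(3 - Z\right) = -6 + 2 Z$)
$- 6 O{\left(6,f{\left(6 \left(-2\right) + 6 \right)} \right)} 15 = - 6 \left(-6 + 2 \cdot 6\right) 15 = - 6 \left(-6 + 12\right) 15 = \left(-6\right) 6 \cdot 15 = \left(-36\right) 15 = -540$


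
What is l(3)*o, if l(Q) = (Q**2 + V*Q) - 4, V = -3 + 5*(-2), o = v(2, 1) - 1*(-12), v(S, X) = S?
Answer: -476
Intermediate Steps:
o = 14 (o = 2 - 1*(-12) = 2 + 12 = 14)
V = -13 (V = -3 - 10 = -13)
l(Q) = -4 + Q**2 - 13*Q (l(Q) = (Q**2 - 13*Q) - 4 = -4 + Q**2 - 13*Q)
l(3)*o = (-4 + 3**2 - 13*3)*14 = (-4 + 9 - 39)*14 = -34*14 = -476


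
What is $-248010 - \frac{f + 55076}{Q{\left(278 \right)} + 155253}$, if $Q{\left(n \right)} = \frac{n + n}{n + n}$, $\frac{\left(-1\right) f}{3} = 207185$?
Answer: $- \frac{38503978061}{155254} \approx -2.4801 \cdot 10^{5}$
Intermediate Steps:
$f = -621555$ ($f = \left(-3\right) 207185 = -621555$)
$Q{\left(n \right)} = 1$ ($Q{\left(n \right)} = \frac{2 n}{2 n} = 2 n \frac{1}{2 n} = 1$)
$-248010 - \frac{f + 55076}{Q{\left(278 \right)} + 155253} = -248010 - \frac{-621555 + 55076}{1 + 155253} = -248010 - - \frac{566479}{155254} = -248010 + \frac{566479}{155254} = - \frac{38503978061}{155254}$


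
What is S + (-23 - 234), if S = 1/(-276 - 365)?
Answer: -164738/641 ≈ -257.00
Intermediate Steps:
S = -1/641 (S = 1/(-641) = -1/641 ≈ -0.0015601)
S + (-23 - 234) = -1/641 + (-23 - 234) = -1/641 - 257 = -164738/641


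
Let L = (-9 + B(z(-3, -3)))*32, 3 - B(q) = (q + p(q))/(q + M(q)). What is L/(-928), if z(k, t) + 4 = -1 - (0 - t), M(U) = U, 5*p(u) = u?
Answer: 33/145 ≈ 0.22759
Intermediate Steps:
p(u) = u/5
z(k, t) = -5 + t (z(k, t) = -4 + (-1 - (0 - t)) = -4 + (-1 - (-1)*t) = -4 + (-1 + t) = -5 + t)
B(q) = 12/5 (B(q) = 3 - (q + q/5)/(q + q) = 3 - 6*q/5/(2*q) = 3 - 6*q/5*1/(2*q) = 3 - 1*3/5 = 3 - 3/5 = 12/5)
L = -1056/5 (L = (-9 + 12/5)*32 = -33/5*32 = -1056/5 ≈ -211.20)
L/(-928) = -1056/5/(-928) = -1056/5*(-1/928) = 33/145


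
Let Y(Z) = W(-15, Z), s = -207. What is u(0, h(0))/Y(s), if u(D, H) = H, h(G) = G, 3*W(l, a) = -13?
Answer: 0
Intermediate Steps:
W(l, a) = -13/3 (W(l, a) = (1/3)*(-13) = -13/3)
Y(Z) = -13/3
u(0, h(0))/Y(s) = 0/(-13/3) = 0*(-3/13) = 0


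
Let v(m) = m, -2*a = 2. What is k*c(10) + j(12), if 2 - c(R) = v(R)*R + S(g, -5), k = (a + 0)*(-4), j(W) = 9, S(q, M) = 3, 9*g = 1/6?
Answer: -395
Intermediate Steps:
a = -1 (a = -½*2 = -1)
g = 1/54 (g = (⅑)/6 = (⅑)*(⅙) = 1/54 ≈ 0.018519)
k = 4 (k = (-1 + 0)*(-4) = -1*(-4) = 4)
c(R) = -1 - R² (c(R) = 2 - (R*R + 3) = 2 - (R² + 3) = 2 - (3 + R²) = 2 + (-3 - R²) = -1 - R²)
k*c(10) + j(12) = 4*(-1 - 1*10²) + 9 = 4*(-1 - 1*100) + 9 = 4*(-1 - 100) + 9 = 4*(-101) + 9 = -404 + 9 = -395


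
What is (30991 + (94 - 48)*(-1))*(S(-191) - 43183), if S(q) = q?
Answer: -1342208430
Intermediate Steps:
(30991 + (94 - 48)*(-1))*(S(-191) - 43183) = (30991 + (94 - 48)*(-1))*(-191 - 43183) = (30991 + 46*(-1))*(-43374) = (30991 - 46)*(-43374) = 30945*(-43374) = -1342208430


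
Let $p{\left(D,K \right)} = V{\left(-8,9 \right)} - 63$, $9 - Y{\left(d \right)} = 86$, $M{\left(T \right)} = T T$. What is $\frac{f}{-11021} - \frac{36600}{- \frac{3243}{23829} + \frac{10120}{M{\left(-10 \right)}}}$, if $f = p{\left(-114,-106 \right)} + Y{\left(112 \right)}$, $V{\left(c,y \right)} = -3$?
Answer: $- \frac{340834254943}{941182379} \approx -362.13$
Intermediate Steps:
$M{\left(T \right)} = T^{2}$
$Y{\left(d \right)} = -77$ ($Y{\left(d \right)} = 9 - 86 = -77$)
$p{\left(D,K \right)} = -66$ ($p{\left(D,K \right)} = -3 - 63 = -66$)
$f = -143$ ($f = -66 - 77 = -143$)
$\frac{f}{-11021} - \frac{36600}{- \frac{3243}{23829} + \frac{10120}{M{\left(-10 \right)}}} = - \frac{143}{-11021} - \frac{36600}{- \frac{3243}{23829} + \frac{10120}{\left(-10\right)^{2}}} = \left(-143\right) \left(- \frac{1}{11021}\right) - \frac{36600}{\left(-3243\right) \frac{1}{23829} + \frac{10120}{100}} = \frac{143}{11021} - \frac{36600}{- \frac{23}{169} + 10120 \cdot \frac{1}{100}} = \frac{143}{11021} - \frac{36600}{- \frac{23}{169} + \frac{506}{5}} = \frac{143}{11021} - \frac{36600}{\frac{85399}{845}} = \frac{143}{11021} - \frac{30927000}{85399} = - \frac{340834254943}{941182379}$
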